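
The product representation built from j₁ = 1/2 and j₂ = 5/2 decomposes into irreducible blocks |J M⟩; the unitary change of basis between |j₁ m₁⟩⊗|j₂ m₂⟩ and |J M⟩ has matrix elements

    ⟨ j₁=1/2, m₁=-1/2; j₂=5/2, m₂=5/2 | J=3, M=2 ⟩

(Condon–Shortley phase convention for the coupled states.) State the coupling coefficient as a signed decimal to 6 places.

triangle: 0!×1!×5!/7! = 120/5040
(j±m)!: 0!×1!×5!×0!×5!×1! = 14400
prefactor² = (2J+1)×Δ×N² = 2400
  k=0: +1/(0!×0!×1!×5!×0!×0!) = 1/120
Σ = 1/120  ⇒  CG² = 2400×(1/120)² = 1/6
CG = +√(1/6) = +0.408248

+0.408248  (= +√(1/6))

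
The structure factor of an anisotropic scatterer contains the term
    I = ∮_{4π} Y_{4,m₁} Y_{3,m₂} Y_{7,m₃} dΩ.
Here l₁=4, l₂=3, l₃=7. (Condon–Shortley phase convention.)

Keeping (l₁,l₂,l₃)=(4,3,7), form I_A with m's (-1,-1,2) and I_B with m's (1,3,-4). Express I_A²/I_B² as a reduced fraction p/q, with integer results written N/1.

30/11

Same 4,3,7: normalisation and zero-m 3j drop out of the ratio.
A: Δ: 0! 8! 6! / 15! → 1/45045; sum: t=0:+1/34560 = 1/34560; 3j²(4 3 7; -1 -1 2) = Δ·Π!·Σ² = 4/143  (sign -1)
B: Δ: 0! 8! 6! / 15! → 1/45045; sum: t=0:+1/518400 = 1/518400; 3j²(4 3 7; 1 3 -4) = Δ·Π!·Σ² = 2/195  (sign -1)
I_A²/I_B² = (4/143)/(2/195) = 30/11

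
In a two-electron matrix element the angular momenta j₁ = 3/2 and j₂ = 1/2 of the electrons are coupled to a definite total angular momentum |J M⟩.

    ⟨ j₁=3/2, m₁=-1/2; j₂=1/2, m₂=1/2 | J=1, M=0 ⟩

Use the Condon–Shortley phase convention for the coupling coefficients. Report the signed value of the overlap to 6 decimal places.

triangle: 1!*2!*0!/4! = 2/24
(j±m)!: 1!*2!*1!*0!*1!*1! = 2
prefactor² = (2J+1)*Δ*N² = 1/2
  k=1: −1/(1!*0!*1!*0!*1!*0!) = -1
Σ = -1  ⇒  CG² = 1/2*(-1)² = 1/2
CG = −√(1/2) = -0.707107

-0.707107  (= −√(1/2))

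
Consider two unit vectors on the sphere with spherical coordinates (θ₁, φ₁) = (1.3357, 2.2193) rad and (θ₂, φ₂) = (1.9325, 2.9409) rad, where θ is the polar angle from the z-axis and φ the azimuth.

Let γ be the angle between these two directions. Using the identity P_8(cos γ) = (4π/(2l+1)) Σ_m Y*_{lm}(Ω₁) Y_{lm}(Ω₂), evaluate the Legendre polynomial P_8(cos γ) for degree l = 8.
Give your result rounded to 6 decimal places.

Term-by-term m-sum for l=8 (normalisation 4π/17 = 0.739198):
  m=-8: Y*=+0.188814-0.366571i  Y=-0.010485+0.301645i  product +0.108595+0.060798i
  m=-7: Y*=-0.389177+0.067953i  Y=+0.075455+0.450510i  product -0.059979-0.170201i
  m=-6: Y*=-0.043382-0.040368i  Y=+0.079340+0.206612i  product +0.004899-0.012166i
  m=-5: Y*=-0.036289+0.358340i  Y=-0.124138-0.194814i  product +0.074314-0.037414i
  m=-4: Y*=+0.056674-0.034559i  Y=-0.222384-0.230248i  product -0.020560-0.005364i
  m=-3: Y*=+0.296755+0.116713i  Y=+0.074148+0.050954i  product +0.016057+0.023775i
  m=-2: Y*=-0.032365-0.115242i  Y=+0.304094+0.129066i  product +0.005032-0.039222i
  m=-1: Y*=+0.178740-0.235852i  Y=-0.027050-0.005503i  product -0.006133+0.005396i
  m=+0: Y*=-0.134734-0.000000i  Y=-0.328191+0.000000i  product +0.044218+0.000000i
  m=+1: Y*=-0.178740-0.235852i  Y=+0.027050-0.005503i  product -0.006133-0.005396i
  m=+2: Y*=-0.032365+0.115242i  Y=+0.304094-0.129066i  product +0.005032+0.039222i
  m=+3: Y*=-0.296755+0.116713i  Y=-0.074148+0.050954i  product +0.016057-0.023775i
  m=+4: Y*=+0.056674+0.034559i  Y=-0.222384+0.230248i  product -0.020560+0.005364i
  m=+5: Y*=+0.036289+0.358340i  Y=+0.124138-0.194814i  product +0.074314+0.037414i
  m=+6: Y*=-0.043382+0.040368i  Y=+0.079340-0.206612i  product +0.004899+0.012166i
  m=+7: Y*=+0.389177+0.067953i  Y=-0.075455+0.450510i  product -0.059979+0.170201i
  m=+8: Y*=+0.188814+0.366571i  Y=-0.010485-0.301645i  product +0.108595-0.060798i
Total Σ_m = +0.288668-0.000000i. Multiply by 0.739198: +0.213383-0.000000i. P_8(cos γ) = 0.213383

0.213383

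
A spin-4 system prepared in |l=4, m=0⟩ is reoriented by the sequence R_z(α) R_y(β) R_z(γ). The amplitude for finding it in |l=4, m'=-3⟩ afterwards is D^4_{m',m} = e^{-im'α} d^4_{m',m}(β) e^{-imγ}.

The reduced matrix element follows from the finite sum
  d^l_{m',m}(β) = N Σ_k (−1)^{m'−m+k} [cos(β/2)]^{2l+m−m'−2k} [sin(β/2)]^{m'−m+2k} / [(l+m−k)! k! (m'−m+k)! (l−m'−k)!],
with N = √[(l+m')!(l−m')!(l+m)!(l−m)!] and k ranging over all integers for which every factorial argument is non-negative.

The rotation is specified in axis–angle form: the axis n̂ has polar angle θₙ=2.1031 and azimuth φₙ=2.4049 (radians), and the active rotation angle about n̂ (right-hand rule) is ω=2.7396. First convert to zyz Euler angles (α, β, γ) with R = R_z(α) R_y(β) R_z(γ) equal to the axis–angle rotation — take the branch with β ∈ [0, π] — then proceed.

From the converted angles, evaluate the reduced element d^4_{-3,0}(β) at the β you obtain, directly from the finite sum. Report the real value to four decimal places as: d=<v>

d=-0.4665

Axis–angle → zyz. n̂ = (sinθₙcosφₙ, sinθₙsinφₙ, cosθₙ) = (-0.638212, +0.578886, -0.507520), ω = 2.7396.
R = I cosω + sinω [n̂]ₓ + (1−cosω) n̂n̂ᵀ gives
  R = [-0.138123, -0.510884, +0.848481; -0.908021, -0.276779, -0.314469; +0.395499, -0.813874, -0.425664]
β = atan2(√(R₁₃²+R₂₃²), R₃₃) = 2.010492; α = atan2(R₂₃, R₁₃) mod 2π = 5.928255; γ = atan2(R₃₂, −R₃₁) mod 2π = 4.260047
d^4_{-3,0}(β=2.0105) via the finite sum:
c=cos(2.010492/2)=0.535881, s=sin(2.010492/2)=0.844294; N=√[1·5040·24·24]=1703.830978
k: max(0,(0)−(-3))=3 … min(4+(0),4−(-3))=4
  k=3: (−1)^0·1703.8310/(144)·0.5359^5·0.8443^3 = +0.314691
  k=4: (−1)^1·1703.8310/(144)·0.5359^3·0.8443^5 = -0.781153
d^4_{-3,0}(2.0105) = +0.314691 -0.781153 = -0.466461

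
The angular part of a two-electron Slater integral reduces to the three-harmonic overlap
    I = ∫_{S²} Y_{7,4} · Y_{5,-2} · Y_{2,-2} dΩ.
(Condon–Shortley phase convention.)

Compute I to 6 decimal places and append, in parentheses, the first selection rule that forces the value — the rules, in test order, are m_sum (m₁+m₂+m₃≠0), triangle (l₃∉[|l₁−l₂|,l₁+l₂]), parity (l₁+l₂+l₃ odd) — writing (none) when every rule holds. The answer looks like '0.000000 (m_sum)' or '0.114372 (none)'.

Checks pass: Σm=0; 14 even; l₃=2∈[2,12].
(2·7+1)(2·5+1)(2·2+1) = 825
Δ: 10! 4! 0! / 15! → 1/15015
sum: t=5:−1/57600 = -1/57600
3j²(7 5 2; 0 0 0) = Δ·Π!·Σ² = 21/715  (sign -1)
sum: t=3:−1/725760 = -1/725760
3j²(7 5 2; 4 -2 -2) = Δ·Π!·Σ² = 2/91  (sign -1)
combine: 4πI² = 825·21/715·2/91 = 90/169
take √, sign +1: I = 0.20586047
No selection rule forces the value: the integral is nonzero (none).

0.205860 (none)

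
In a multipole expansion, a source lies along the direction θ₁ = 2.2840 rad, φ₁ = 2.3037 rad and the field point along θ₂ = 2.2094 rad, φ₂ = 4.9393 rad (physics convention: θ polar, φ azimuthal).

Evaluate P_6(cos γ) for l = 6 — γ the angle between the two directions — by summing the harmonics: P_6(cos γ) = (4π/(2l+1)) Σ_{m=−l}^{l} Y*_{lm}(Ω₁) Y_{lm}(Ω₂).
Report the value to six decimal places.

Expand P_6 via completeness: Σ_{m} conj(Y_{6,m}) at Ω₁ times Y_{6,m} at Ω₂ —
  term(m=-6) = (-0.011634, 0.001234)   from Y*(Ω₁)=(0.027999, 0.085936), Y(Ω₂)=(-0.026899, 0.126619)
  term(m=-5) = (0.073821, -0.051774)   from Y*(Ω₁)=(-0.135273, 0.234664), Y(Ω₂)=(-0.301713, -0.140658)
  term(m=-4) = (-0.081729, 0.167830)   from Y*(Ω₁)=(-0.423327, 0.090219), Y(Ω₂)=(0.265497, -0.339872)
  term(m=-3) = (-0.003036, -0.057424)   from Y*(Ω₁)=(-0.254889, -0.185031), Y(Ω₂)=(0.114903, 0.141878)
  term(m=-2) = (0.016786, 0.026845)   from Y*(Ω₁)=(0.012852, 0.121962), Y(Ω₂)=(0.232034, -0.113181)
  term(m=-1) = (-0.094229, -0.052213)   from Y*(Ω₁)=(-0.244802, 0.271954), Y(Ω₂)=(0.066234, 0.286868)
  term(m=+0) = (0.004057, 0.000000)   from Y*(Ω₁)=(0.021992, -0.000000), Y(Ω₂)=(0.184493, 0.000000)
  term(m=+1) = (-0.094229, 0.052213)   from Y*(Ω₁)=(0.244802, 0.271954), Y(Ω₂)=(-0.066234, 0.286868)
  term(m=+2) = (0.016786, -0.026845)   from Y*(Ω₁)=(0.012852, -0.121962), Y(Ω₂)=(0.232034, 0.113181)
  term(m=+3) = (-0.003036, 0.057424)   from Y*(Ω₁)=(0.254889, -0.185031), Y(Ω₂)=(-0.114903, 0.141878)
  term(m=+4) = (-0.081729, -0.167830)   from Y*(Ω₁)=(-0.423327, -0.090219), Y(Ω₂)=(0.265497, 0.339872)
  term(m=+5) = (0.073821, 0.051774)   from Y*(Ω₁)=(0.135273, 0.234664), Y(Ω₂)=(0.301713, -0.140658)
  term(m=+6) = (-0.011634, -0.001234)   from Y*(Ω₁)=(0.027999, -0.085936), Y(Ω₂)=(-0.026899, -0.126619)
Accumulated sum (-0.195986, 0.000000); after 4π/(2l+1) scaling, (-0.189449, 0.000000) ⇒ P_6 = -0.189449

-0.189449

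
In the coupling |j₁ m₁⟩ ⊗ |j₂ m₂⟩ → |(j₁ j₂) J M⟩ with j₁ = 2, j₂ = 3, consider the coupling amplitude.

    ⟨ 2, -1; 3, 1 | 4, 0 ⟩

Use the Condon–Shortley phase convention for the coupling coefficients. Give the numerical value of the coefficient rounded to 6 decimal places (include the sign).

triangle: 1!×3!×5!/10! = 720/3628800
(j±m)!: 1!×3!×4!×2!×4!×4! = 165888
prefactor² = (2J+1)×Δ×N² = 10368/35
  k=0: +1/(0!×1!×3!×4!×0!×1!) = 1/144
  k=1: −1/(1!×0!×2!×3!×1!×2!) = -1/24
Σ = -5/144  ⇒  CG² = 10368/35×(-5/144)² = 5/14
CG = −√(5/14) = -0.597614

−√(5/14) = -0.597614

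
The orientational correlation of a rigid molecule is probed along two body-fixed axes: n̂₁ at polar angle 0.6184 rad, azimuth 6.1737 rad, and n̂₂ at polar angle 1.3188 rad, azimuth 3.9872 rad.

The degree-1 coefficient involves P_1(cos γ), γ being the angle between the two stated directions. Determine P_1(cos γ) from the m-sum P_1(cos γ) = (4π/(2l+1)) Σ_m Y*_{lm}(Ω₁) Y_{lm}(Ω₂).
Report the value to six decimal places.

-0.121078

Expand P_1 via completeness: Σ_{m} conj(Y_{1,m}) at Ω₁ times Y_{1,m} at Ω₂ —
  [-1]  conj(Y_{1,-1})(Ω₁) = 0.19909 - 0.02189j ; Y_{1,-1}(Ω₂) = -0.22192 + 0.25039j ; Δ = -0.03870 + 0.05471j
  [+0]  conj(Y_{1,0})(Ω₁) = 0.39812 + 0.00000j ; Y_{1,0}(Ω₂) = 0.12183 + 0.00000j ; Δ = 0.04850 + 0.00000j
  [+1]  conj(Y_{1,1})(Ω₁) = -0.19909 - 0.02189j ; Y_{1,1}(Ω₂) = 0.22192 + 0.25039j ; Δ = -0.03870 - 0.05471j
Total Σ_m = -0.02891 + 0.00000j. Multiply by 4.188790: -0.12108 + 0.00000j. P_1(cos γ) = -0.121078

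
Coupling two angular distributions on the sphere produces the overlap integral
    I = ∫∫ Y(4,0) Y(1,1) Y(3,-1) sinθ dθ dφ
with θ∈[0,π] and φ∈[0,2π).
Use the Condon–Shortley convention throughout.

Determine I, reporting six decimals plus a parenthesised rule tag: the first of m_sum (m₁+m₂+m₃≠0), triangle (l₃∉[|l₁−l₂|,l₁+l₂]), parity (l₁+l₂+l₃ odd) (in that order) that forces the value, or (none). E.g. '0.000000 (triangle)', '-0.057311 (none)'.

Rules hold: Σm=0, L=8 even, 3≤3≤5.
N = 9·3·7 = 189
Δ = 2!·6!·0!/9! = 1/252
Racah Σ t=1..1: t=1:−1/36 = -1/36
⇒ 3j(4 1 3; 0 0 0)² = 4/63, sgn +1
Racah Σ t=2..2: t=2:+1/96 = 1/96
⇒ 3j(4 1 3; 0 1 -1)² = 1/42, sgn +1
4πI² = N·(3j₀)²·(3jₘ)² = 2/7
I = +1·√(0.285714/4π) = 0.15078601
No selection rule forces the value: the integral is nonzero (none).

0.150786 (none)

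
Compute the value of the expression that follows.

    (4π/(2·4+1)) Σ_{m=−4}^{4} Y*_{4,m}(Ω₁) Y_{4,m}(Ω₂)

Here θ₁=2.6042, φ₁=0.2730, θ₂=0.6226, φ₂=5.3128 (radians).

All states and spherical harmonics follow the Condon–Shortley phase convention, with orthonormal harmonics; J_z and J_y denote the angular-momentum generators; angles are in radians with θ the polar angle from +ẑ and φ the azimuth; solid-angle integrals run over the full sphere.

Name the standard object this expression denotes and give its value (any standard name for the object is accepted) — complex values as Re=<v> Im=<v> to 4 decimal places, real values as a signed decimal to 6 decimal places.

This sum is the spherical-harmonic addition theorem: it equals the Legendre polynomial P_l(cos γ) of the angle γ between the two directions.
Term-by-term m-sum for l=4 (normalisation 4π/9 = 1.396263):
  m=-4: Y*=(0.013999, 0.026969)  Y=(-0.037793, -0.034505)  product (0.000402, -0.001502)
  m=-3: Y*=(-0.098502, -0.105355)  Y=(-0.196312, 0.046056)  product (0.024189, 0.016146)
  m=-2: Y*=(0.312069, 0.189618)  Y=(-0.148888, 0.383897)  product (-0.119257, 0.091570)
  m=-1: Y*=(-0.433866, -0.121478)  Y=(0.205071, 0.299487)  product (-0.052592, -0.154849)
  m=+0: Y*=(-0.008285, -0.000000)  Y=(-0.164499, 0.000000)  product (0.001363, 0.000000)
  m=+1: Y*=(0.433866, -0.121478)  Y=(-0.205071, 0.299487)  product (-0.052592, 0.154849)
  m=+2: Y*=(0.312069, -0.189618)  Y=(-0.148888, -0.383897)  product (-0.119257, -0.091570)
  m=+3: Y*=(0.098502, -0.105355)  Y=(0.196312, 0.046056)  product (0.024189, -0.016146)
  m=+4: Y*=(0.013999, -0.026969)  Y=(-0.037793, 0.034505)  product (0.000402, 0.001502)
Total Σ_m = (-0.293153, -0.000000). Multiply by 1.396263: (-0.409319, -0.000000). P_4(cos γ) = -0.409319

Legendre polynomial (addition theorem), -0.409319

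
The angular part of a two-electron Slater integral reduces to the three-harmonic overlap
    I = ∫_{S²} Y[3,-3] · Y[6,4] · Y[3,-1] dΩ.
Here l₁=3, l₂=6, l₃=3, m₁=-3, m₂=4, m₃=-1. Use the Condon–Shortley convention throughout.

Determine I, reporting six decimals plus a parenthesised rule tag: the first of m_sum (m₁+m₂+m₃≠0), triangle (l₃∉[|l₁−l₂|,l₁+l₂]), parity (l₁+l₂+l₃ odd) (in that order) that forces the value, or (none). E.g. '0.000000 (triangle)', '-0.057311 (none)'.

0.171787 (none)

Rules hold: Σm=0, L=12 even, 3≤3≤9.
N = 7·13·7 = 637
Δ = 6!·0!·6!/13! = 1/12012
Racah Σ t=3..3: t=3:−1/1296 = -1/1296
⇒ 3j(3 6 3; 0 0 0)² = 100/3003, sgn +1
Racah Σ t=6..6: t=6:+1/34560 = 1/34560
⇒ 3j(3 6 3; -3 4 -1)² = 5/286, sgn +1
4πI² = N·(3j₀)²·(3jₘ)² = 1750/4719
I = +1·√(0.370841/4π) = 0.17178653
No selection rule forces the value: the integral is nonzero (none).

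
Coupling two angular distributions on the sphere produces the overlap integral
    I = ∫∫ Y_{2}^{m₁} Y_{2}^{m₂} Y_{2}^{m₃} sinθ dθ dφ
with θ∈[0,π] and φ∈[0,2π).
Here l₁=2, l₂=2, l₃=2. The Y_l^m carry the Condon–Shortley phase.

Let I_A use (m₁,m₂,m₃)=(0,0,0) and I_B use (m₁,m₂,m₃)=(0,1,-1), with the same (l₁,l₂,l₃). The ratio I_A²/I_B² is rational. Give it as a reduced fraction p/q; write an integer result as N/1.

Same 2,2,2: normalisation and zero-m 3j drop out of the ratio.
A: Δ: 2! 2! 2! / 7! → 1/630; sum: t=0:+1/8 t=1:−1/1 t=2:+1/8 = -3/4; 3j²(2 2 2; 0 0 0) = Δ·Π!·Σ² = 2/35  (sign -1)
B: Δ: 2! 2! 2! / 7! → 1/630; sum: t=1:−1/2 t=2:+1/4 = -1/4; 3j²(2 2 2; 0 1 -1) = Δ·Π!·Σ² = 1/70  (sign +1)
I_A²/I_B² = (2/35)/(1/70) = 4/1

4/1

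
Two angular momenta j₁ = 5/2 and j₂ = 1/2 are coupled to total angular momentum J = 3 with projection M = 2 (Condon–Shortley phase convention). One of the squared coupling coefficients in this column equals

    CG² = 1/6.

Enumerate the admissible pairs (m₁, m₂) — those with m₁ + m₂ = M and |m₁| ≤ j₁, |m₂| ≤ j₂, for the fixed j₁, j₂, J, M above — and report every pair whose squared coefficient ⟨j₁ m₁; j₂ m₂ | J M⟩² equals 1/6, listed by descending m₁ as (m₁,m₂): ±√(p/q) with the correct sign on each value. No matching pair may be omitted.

(5/2,-1/2): +√(1/6)

Admissible pairs with m₁+m₂ = M = 2: (3/2,1/2), (5/2,-1/2)
  (m₁,m₂)=(5/2,-1/2): CG² = 1/6, CG = +√(1/6)   ← matches the target
  (m₁,m₂)=(3/2,1/2): CG² = 5/6, CG = +√(5/6)
Pairs with CG² = 1/6: (5/2,-1/2): +√(1/6)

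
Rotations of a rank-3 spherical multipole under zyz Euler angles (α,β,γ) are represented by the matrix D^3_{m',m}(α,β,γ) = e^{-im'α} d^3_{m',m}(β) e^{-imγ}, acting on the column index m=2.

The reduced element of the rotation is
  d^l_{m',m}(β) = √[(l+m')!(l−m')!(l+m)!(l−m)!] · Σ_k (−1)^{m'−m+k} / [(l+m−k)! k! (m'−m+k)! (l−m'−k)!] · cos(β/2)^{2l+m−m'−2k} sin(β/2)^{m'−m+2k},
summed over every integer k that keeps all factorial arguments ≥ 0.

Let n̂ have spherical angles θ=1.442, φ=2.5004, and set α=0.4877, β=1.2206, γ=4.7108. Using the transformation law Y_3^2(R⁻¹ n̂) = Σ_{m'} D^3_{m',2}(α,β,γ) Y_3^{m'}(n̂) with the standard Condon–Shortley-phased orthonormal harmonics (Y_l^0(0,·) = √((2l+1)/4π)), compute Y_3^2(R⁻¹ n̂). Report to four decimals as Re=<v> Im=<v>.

Need the full column D^3_{m',2} for m'=−3..3 at α=0.4877, β=1.2206, γ=4.7108.
cos(β/2)=0.819476, sin(β/2)=0.573113
d^3_{-3,2}: single k=5 term ⇒ +0.124112;  D = -0.012948-0.123435i
d^3_{-2,2}: k∈[4..5] ⇒ +0.362247 -0.035436 = +0.326811;  D = -0.182427-0.271157i
d^3_{-1,2}: k∈[3..4] ⇒ +0.655180 -0.160228 = +0.494952;  D = -0.436507-0.233320i
d^3_{0,2}: k∈[2..3] ⇒ +0.811310 -0.396822 = +0.414488;  D = -0.414486-0.001317i
d^3_{1,2}: k∈[1..2] ⇒ +0.669764 -0.655180 = +0.014585;  D = -0.012906+0.006793i
d^3_{2,2}: k∈[0..1] ⇒ +0.302843 -0.740621 = -0.437778;  D = +0.246673-0.361666i
d^3_{3,2}: single k=0 term ⇒ -0.518797;  D = +0.057403-0.515612i
Y_3^{m'}(θ=1.442,φ=2.5004) and Σ D·Y over m':
  (-0.0129-0.1234i)·(+0.1406-0.3819i)  (-0.1824-0.2712i)·(+0.0367+0.1238i)  (-0.4365-0.2333i)·(+0.2357+0.1759i)  (-0.4145-0.0013i)·(-0.1398+0.0000i)  (-0.0129+0.0068i)·(-0.2357+0.1759i)  (+0.2467-0.3617i)·(+0.0367-0.1238i)  (+0.0574-0.5156i)·(-0.1406-0.3819i)
Y_3^2(R⁻¹ n̂) = -0.264793-0.173632i

Re=-0.2648 Im=-0.1736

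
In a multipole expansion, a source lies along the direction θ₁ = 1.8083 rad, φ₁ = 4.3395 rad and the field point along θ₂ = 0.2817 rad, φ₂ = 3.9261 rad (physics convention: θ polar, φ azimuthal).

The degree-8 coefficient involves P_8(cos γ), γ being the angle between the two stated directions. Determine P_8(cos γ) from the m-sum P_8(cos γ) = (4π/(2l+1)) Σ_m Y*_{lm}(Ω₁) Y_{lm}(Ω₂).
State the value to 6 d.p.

0.268932

Summing Y*_{l m}(θ₁,φ₁)·Y_{l m}(θ₂,φ₂) over m ∈ [−8, 8]; prefactor 4π/(2·8+1) = 0.739198:
  term(m=-8) = (-0.000007, -0.000001)   from Y*(Ω₁)=(-0.405290, -0.064774), Y(Ω₂)=(0.000018, 0.000000)
  term(m=-7) = (0.000098, -0.000025)   from Y*(Ω₁)=(-0.201378, 0.342620), Y(Ω₂)=(-0.000179, -0.000181)
  term(m=-6) = (0.000095, -0.000074)   from Y*(Ω₁)=(-0.033286, -0.042314), Y(Ω₂)=(-0.000012, 0.002231)
  term(m=-5) = (-0.002409, 0.004451)   from Y*(Ω₁)=(-0.344601, 0.104204), Y(Ω₂)=(0.009984, -0.009896)
  term(m=-4) = (0.000392, -0.004720)   from Y*(Ω₁)=(-0.005737, 0.072242), Y(Ω₂)=(-0.065357, -0.000233)
  term(m=-3) = (-0.022657, -0.066019)   from Y*(Ω₁)=(-0.285178, -0.138506), Y(Ω₂)=(0.155260, 0.156092)
  term(m=-2) = (0.042551, 0.046229)   from Y*(Ω₁)=(-0.092391, 0.085345), Y(Ω₂)=(0.000890, -0.499540)
  term(m=-1) = (0.164231, 0.072045)   from Y*(Ω₁)=(-0.106846, -0.273131), Y(Ω₂)=(-0.432767, 0.431997)
  term(m=+0) = (-0.000771, -0.000000)   from Y*(Ω₁)=(-0.140752, -0.000000), Y(Ω₂)=(0.005475, 0.000000)
  term(m=+1) = (0.164231, -0.072045)   from Y*(Ω₁)=(0.106846, -0.273131), Y(Ω₂)=(0.432767, 0.431997)
  term(m=+2) = (0.042551, -0.046229)   from Y*(Ω₁)=(-0.092391, -0.085345), Y(Ω₂)=(0.000890, 0.499540)
  term(m=+3) = (-0.022657, 0.066019)   from Y*(Ω₁)=(0.285178, -0.138506), Y(Ω₂)=(-0.155260, 0.156092)
  term(m=+4) = (0.000392, 0.004720)   from Y*(Ω₁)=(-0.005737, -0.072242), Y(Ω₂)=(-0.065357, 0.000233)
  term(m=+5) = (-0.002409, -0.004451)   from Y*(Ω₁)=(0.344601, 0.104204), Y(Ω₂)=(-0.009984, -0.009896)
  term(m=+6) = (0.000095, 0.000074)   from Y*(Ω₁)=(-0.033286, 0.042314), Y(Ω₂)=(-0.000012, -0.002231)
  term(m=+7) = (0.000098, 0.000025)   from Y*(Ω₁)=(0.201378, 0.342620), Y(Ω₂)=(0.000179, -0.000181)
  term(m=+8) = (-0.000007, 0.000001)   from Y*(Ω₁)=(-0.405290, 0.064774), Y(Ω₂)=(0.000018, -0.000000)
Accumulated sum (0.363815, 0.000000); after 4π/(2l+1) scaling, (0.268932, 0.000000) ⇒ P_8 = 0.268932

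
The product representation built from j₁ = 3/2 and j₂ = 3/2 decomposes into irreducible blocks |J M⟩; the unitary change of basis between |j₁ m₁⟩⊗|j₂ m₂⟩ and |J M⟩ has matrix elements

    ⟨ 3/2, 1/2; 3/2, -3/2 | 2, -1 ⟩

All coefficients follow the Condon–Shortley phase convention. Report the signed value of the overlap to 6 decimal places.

j₁+j₂−J=1  J+j₁−j₂=2  J−j₁+j₂=2  j₁+j₂+J+1=6
(j₁±m₁, j₂±m₂, J±M) = (2,1,0,3,1,3)
P² = 2
sum k=0..0:
  [0] +1/2 = 1/2
S = 1/2
C² = P²·S² = 1/2 ; C = +0.707107

+0.707107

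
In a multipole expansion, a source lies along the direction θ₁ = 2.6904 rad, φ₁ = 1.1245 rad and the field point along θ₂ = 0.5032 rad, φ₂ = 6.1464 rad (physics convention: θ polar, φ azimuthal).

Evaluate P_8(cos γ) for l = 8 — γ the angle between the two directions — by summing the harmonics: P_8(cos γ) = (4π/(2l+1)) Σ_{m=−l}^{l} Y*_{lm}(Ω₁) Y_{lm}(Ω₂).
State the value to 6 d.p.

0.268243

Summing Y*_{l m}(θ₁,φ₁)·Y_{l m}(θ₂,φ₂) over m ∈ [−8, 8]; prefactor 4π/(2·8+1) = 0.739198:
  [-8]  conj(Y_{8,-8})(Ω₁) = -0.00061 + 0.00028j ; Y_{8,-8}(Ω₂) = 0.00069 + 0.00134j ; Δ = -0.00000 - 0.00000j
  [-7]  conj(Y_{8,-7})(Ω₁) = 0.00010 - 0.00556j ; Y_{8,-7}(Ω₂) = 0.00630 + 0.00896j ; Δ = 0.00005 - 0.00003j
  [-6]  conj(Y_{8,-6})(Ω₁) = 0.02579 + 0.01290j ; Y_{8,-6}(Ω₂) = 0.03392 + 0.03641j ; Δ = 0.00041 + 0.00138j
  [-5]  conj(Y_{8,-5})(Ω₁) = -0.08332 + 0.06475j ; Y_{8,-5}(Ω₂) = 0.12256 + 0.09991j ; Δ = -0.01668 - 0.00039j
  [-4]  conj(Y_{8,-4})(Ω₁) = -0.05874 - 0.26976j ; Y_{8,-4}(Ω₂) = 0.30201 + 0.18398j ; Δ = 0.03189 - 0.09228j
  [-3]  conj(Y_{8,-3})(Ω₁) = 0.47713 + 0.11268j ; Y_{8,-3}(Ω₂) = 0.47342 + 0.20596j ; Δ = 0.20268 + 0.15162j
  [-2]  conj(Y_{8,-2})(Ω₁) = -0.30369 + 0.37693j ; Y_{8,-2}(Ω₂) = 0.34230 + 0.09605j ; Δ = -0.14016 + 0.09985j
  [-1]  conj(Y_{8,-1})(Ω₁) = -0.00068 - 0.00142j ; Y_{8,-1}(Ω₂) = -0.19074 - 0.02625j ; Δ = 0.00009 + 0.00029j
  [+0]  conj(Y_{8,0})(Ω₁) = -0.47651 + 0.00000j ; Y_{8,0}(Ω₂) = -0.43299 + 0.00000j ; Δ = 0.20632 + 0.00000j
  [+1]  conj(Y_{8,1})(Ω₁) = 0.00068 - 0.00142j ; Y_{8,1}(Ω₂) = 0.19074 - 0.02625j ; Δ = 0.00009 - 0.00029j
  [+2]  conj(Y_{8,2})(Ω₁) = -0.30369 - 0.37693j ; Y_{8,2}(Ω₂) = 0.34230 - 0.09605j ; Δ = -0.14016 - 0.09985j
  [+3]  conj(Y_{8,3})(Ω₁) = -0.47713 + 0.11268j ; Y_{8,3}(Ω₂) = -0.47342 + 0.20596j ; Δ = 0.20268 - 0.15162j
  [+4]  conj(Y_{8,4})(Ω₁) = -0.05874 + 0.26976j ; Y_{8,4}(Ω₂) = 0.30201 - 0.18398j ; Δ = 0.03189 + 0.09228j
  [+5]  conj(Y_{8,5})(Ω₁) = 0.08332 + 0.06475j ; Y_{8,5}(Ω₂) = -0.12256 + 0.09991j ; Δ = -0.01668 + 0.00039j
  [+6]  conj(Y_{8,6})(Ω₁) = 0.02579 - 0.01290j ; Y_{8,6}(Ω₂) = 0.03392 - 0.03641j ; Δ = 0.00041 - 0.00138j
  [+7]  conj(Y_{8,7})(Ω₁) = -0.00010 - 0.00556j ; Y_{8,7}(Ω₂) = -0.00630 + 0.00896j ; Δ = 0.00005 + 0.00003j
  [+8]  conj(Y_{8,8})(Ω₁) = -0.00061 - 0.00028j ; Y_{8,8}(Ω₂) = 0.00069 - 0.00134j ; Δ = -0.00000 + 0.00000j
Total Σ_m = 0.36288 + 0.00000j. Multiply by 0.739198: 0.26824 + 0.00000j. P_8(cos γ) = 0.268243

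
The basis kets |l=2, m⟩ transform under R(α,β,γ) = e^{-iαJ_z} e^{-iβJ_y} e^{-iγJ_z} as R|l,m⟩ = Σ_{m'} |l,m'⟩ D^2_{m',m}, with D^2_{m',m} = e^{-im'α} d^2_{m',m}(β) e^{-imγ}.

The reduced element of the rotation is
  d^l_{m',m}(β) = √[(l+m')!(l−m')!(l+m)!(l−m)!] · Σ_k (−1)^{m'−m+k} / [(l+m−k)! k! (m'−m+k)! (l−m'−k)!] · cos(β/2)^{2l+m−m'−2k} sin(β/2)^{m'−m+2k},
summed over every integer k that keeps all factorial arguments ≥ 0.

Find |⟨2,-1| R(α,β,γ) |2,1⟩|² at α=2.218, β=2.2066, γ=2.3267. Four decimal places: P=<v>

P=0.0224

First d^2_{-1,1}(β=2.2066), then the phase factors e^{-i(-1)α} and e^{-i(1)γ}:
c=cos(2.206600/2)=0.450653, s=sin(2.206600/2)=0.892699; N=√[1·6·6·1]=6.000000
The bounds max(0,m−m')=2 and min(l+m,l−m')=3 give 2 terms
  k=2: (−1)^0·6.0000/(2)·0.4507^2·0.8927^2 = +0.485529
  k=3: (−1)^1·6.0000/(6)·0.4507^0·0.8927^4 = -0.635069
d^2_{-1,1}(2.2066) = +0.485529 -0.635069 = -0.149540
|D^2_{-1,1}|² = |d^2_{-1,1}(β)|² = (-0.149540)² = 0.022362 (the z-rotation phases have unit modulus)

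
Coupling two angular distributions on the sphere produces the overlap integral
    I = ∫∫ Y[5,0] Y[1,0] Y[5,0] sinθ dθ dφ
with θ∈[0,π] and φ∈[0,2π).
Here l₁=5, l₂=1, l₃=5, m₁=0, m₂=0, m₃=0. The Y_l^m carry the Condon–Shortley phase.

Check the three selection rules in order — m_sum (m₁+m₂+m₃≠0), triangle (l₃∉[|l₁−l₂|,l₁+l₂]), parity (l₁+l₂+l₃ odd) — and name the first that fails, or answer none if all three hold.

parity

m₁+m₂+m₃ = 0 + 0 + 0 = 0  ✓
triangle: |5−1|=4 ≤ l₃=5 ≤ 5+1=6  ✓
parity: l₁+l₂+l₃ = 11 is odd  ✗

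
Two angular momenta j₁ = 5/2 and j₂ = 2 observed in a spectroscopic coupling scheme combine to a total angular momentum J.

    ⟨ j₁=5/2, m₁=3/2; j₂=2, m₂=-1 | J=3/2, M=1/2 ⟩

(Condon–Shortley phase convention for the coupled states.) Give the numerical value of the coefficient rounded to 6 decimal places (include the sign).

j₁+j₂−J=3  J+j₁−j₂=2  J−j₁+j₂=1  j₁+j₂+J+1=7
(j₁±m₁, j₂±m₂, J±M) = (4,1,1,3,2,1)
P² = 96/35
sum k=0..1:
  [0] +1/6 = 1/6
  [1] −1/4 = -1/4
S = -1/12
C² = P²·S² = 2/105 ; C = -0.138013

-0.138013  (= −√(2/105))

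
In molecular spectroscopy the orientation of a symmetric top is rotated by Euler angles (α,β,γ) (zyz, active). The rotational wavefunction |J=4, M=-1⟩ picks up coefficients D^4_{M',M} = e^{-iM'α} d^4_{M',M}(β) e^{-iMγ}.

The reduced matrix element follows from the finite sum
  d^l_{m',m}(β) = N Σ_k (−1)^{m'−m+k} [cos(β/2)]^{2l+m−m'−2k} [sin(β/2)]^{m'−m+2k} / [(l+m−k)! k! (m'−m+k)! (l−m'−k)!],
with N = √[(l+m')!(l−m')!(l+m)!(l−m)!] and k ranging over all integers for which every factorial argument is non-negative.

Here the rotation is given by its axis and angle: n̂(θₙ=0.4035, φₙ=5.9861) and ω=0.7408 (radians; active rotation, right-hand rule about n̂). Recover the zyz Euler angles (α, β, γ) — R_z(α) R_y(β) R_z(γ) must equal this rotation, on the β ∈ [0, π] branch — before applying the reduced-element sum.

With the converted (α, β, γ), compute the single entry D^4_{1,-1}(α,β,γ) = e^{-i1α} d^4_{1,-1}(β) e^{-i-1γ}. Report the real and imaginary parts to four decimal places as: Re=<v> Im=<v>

Axis–angle → zyz. n̂ = (sinθₙcosφₙ, sinθₙsinφₙ, cosθₙ) = (+0.375440, -0.114939, +0.919692), ω = 0.7408.
R = I cosω + sinω [n̂]ₓ + (1−cosω) n̂n̂ᵀ gives
  R = [+0.774869, -0.631990, +0.012920; +0.609372, +0.741391, -0.281079; +0.168060, +0.225673, +0.959598]
β = atan2(√(R₁₃²+R₂₃²), R₃₃) = 0.285228; α = atan2(R₂₃, R₁₃) mod 2π = 4.758323; γ = atan2(R₃₂, −R₃₁) mod 2π = 2.210901
Split into d^4_{1,-1}(β=0.2852) × two z-phases.
c=cos(0.285228/2)=0.989848, s=sin(0.285228/2)=0.142131; N=√[120·6·6·120]=720.000000
k∈{0,1,2,3} keeps every argument non-negative
  k=0: (−1)^2·720.0000/(72)·0.9898^6·0.1421^2 = +0.190015
  k=1: (−1)^3·720.0000/(24)·0.9898^4·0.1421^4 = -0.011753
  k=2: (−1)^4·720.0000/(48)·0.9898^2·0.1421^6 = +0.000121
  k=3: (−1)^5·720.0000/(720)·0.9898^0·0.1421^8 = -0.000000
d^4_{1,-1}(0.2852) = +0.190015 -0.011753 +0.000121 -0.000000 = +0.178383
D = (+0.045918+0.998945i)·(+0.178383)·(-0.597280+0.802033i) = -0.147811-0.099863i

Re=-0.1478 Im=-0.0999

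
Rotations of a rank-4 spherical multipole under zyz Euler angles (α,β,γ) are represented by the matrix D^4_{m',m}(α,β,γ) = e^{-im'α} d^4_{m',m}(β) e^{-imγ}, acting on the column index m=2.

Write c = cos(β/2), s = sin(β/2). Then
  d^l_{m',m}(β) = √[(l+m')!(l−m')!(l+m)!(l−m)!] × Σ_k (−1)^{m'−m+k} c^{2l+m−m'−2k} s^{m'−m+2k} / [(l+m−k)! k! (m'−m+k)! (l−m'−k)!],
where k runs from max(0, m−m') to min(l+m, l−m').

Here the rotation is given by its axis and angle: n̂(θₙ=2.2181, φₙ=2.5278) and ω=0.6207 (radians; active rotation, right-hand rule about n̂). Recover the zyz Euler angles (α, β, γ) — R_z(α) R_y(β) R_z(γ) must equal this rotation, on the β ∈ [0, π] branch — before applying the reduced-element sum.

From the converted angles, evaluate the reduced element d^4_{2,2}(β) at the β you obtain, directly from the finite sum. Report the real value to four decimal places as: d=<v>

Axis–angle → zyz. n̂ = (sinθₙcosφₙ, sinθₙsinφₙ, cosθₙ) = (-0.652106, +0.459460, -0.603038), ω = 0.6207.
R = I cosω + sinω [n̂]ₓ + (1−cosω) n̂n̂ᵀ gives
  R = [+0.892791, +0.294843, +0.340575; -0.406617, +0.852848, +0.327586; -0.193873, -0.430950, +0.881303]
β = atan2(√(R₁₃²+R₂₃²), R₃₃) = 0.492183; α = atan2(R₂₃, R₁₃) mod 2π = 0.765960; γ = atan2(R₃₂, −R₃₁) mod 2π = 5.135138
d^4_{2,2}(β=0.4922) via the finite sum:
With c≡cos(β/2)=0.969872 and s≡sin(β/2)=0.243615, N=[720·2·720·2]^{1/2}=1440.000000
k: max(0,(2)−(2))=0 … min(4+(2),4−(2))=2
  k=0: (−1)^0·1440.0000/(1440)·0.9699^8·0.2436^0 = +0.782916
  k=1: (−1)^1·1440.0000/(120)·0.9699^6·0.2436^2 = -0.592756
  k=2: (−1)^2·1440.0000/(96)·0.9699^4·0.2436^4 = +0.046748
d^4_{2,2}(0.4922) = +0.782916 -0.592756 +0.046748 = +0.236909

d=0.2369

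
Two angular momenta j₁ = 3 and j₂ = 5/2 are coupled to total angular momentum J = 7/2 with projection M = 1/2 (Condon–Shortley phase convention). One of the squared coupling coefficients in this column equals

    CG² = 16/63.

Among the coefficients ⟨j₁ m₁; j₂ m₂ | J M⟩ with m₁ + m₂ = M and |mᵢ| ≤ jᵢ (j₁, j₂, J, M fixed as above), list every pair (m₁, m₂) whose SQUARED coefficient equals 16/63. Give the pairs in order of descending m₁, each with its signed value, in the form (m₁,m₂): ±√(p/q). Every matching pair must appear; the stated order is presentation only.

Admissible pairs with m₁+m₂ = M = 1/2: (-2,5/2), (-1,3/2), (0,1/2), (1,-1/2), (2,-3/2), (3,-5/2)
  (m₁,m₂)=(3,-5/2): CG² = 2/21, CG = +√(2/21)
  (m₁,m₂)=(2,-3/2): CG² = 20/63, CG = +√(20/63)
  (m₁,m₂)=(1,-1/2): CG² = 1/63, CG = −√(1/63)
  (m₁,m₂)=(0,1/2): CG² = 4/21, CG = −√(4/21)
  (m₁,m₂)=(-1,3/2): CG² = 8/63, CG = +√(8/63)
  (m₁,m₂)=(-2,5/2): CG² = 16/63, CG = +√(16/63)   ← matches the target
Pairs with CG² = 16/63: (-2,5/2): +√(16/63)

(-2,5/2): +√(16/63)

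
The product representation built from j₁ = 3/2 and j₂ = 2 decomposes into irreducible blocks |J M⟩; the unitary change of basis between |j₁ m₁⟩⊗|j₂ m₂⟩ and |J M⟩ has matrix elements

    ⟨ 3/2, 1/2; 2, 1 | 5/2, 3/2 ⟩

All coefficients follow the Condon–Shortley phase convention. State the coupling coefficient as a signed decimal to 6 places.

−√(1/35) = -0.169031

j₁+j₂−J=1  J+j₁−j₂=2  J−j₁+j₂=3  j₁+j₂+J+1=7
(j₁±m₁, j₂±m₂, J±M) = (2,1,3,1,4,1)
P² = 144/35
sum k=0..1:
  [0] +1/6 = 1/6
  [1] −1/4 = -1/4
S = -1/12
C² = P²·S² = 1/35 ; C = -0.169031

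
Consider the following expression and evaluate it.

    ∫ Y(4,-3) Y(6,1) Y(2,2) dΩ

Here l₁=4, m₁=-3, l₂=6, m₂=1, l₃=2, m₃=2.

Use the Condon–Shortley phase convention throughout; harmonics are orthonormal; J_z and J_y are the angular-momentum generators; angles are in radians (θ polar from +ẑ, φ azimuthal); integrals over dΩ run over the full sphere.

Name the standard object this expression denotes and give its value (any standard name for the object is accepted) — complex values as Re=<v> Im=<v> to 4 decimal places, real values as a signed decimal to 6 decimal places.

This is a Gaunt coefficient — the integral of a triple product of spherical harmonics over the sphere.
Rules hold: Σm=0, L=12 even, 2≤2≤10.
N = 9·13·5 = 585
Δ = 8!·0!·4!/13! = 1/6435
Racah Σ t=4..4: t=4:+1/2304 = 1/2304
⇒ 3j(4 6 2; 0 0 0)² = 5/143, sgn +1
Racah Σ t=7..7: t=7:−1/120960 = -1/120960
⇒ 3j(4 6 2; -3 1 2)² = 1/1287, sgn -1
4πI² = N·(3j₀)²·(3jₘ)² = 25/1573
I = -1·√(0.0158932/4π) = -0.03556319

Gaunt coefficient, -0.035563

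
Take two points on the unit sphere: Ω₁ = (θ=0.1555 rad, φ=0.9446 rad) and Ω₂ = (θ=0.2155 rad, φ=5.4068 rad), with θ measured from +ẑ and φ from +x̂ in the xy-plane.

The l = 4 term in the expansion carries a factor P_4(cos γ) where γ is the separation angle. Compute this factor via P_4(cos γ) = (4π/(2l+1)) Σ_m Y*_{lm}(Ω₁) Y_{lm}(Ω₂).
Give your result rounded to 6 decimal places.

0.609275

Term-by-term m-sum for l=4 (normalisation 4π/9 = 1.396263):
  [-4]  conj(Y_{4,-4})(Ω₁) = (-0.000205, -0.000151) ; Y_{4,-4}(Ω₂) = (-0.000865, -0.000329) ; Δ = (0.000000, 0.000000)
  [-3]  conj(Y_{4,-3})(Ω₁) = (-0.004378, 0.001392) ; Y_{4,-3}(Ω₂) = (-0.010420, 0.005862) ; Δ = (0.000037, -0.000040)
  [-2]  conj(Y_{4,-2})(Ω₁) = (-0.014650, 0.044444) ; Y_{4,-2}(Ω₂) = (-0.015723, 0.085447) ; Δ = (-0.003567, -0.001951)
  [-1]  conj(Y_{4,-1})(Ω₁) = (0.162567, 0.224756) ; Y_{4,-1}(Ω₂) = (0.232719, 0.279448) ; Δ = (-0.024975, 0.097734)
  [+0]  conj(Y_{4,0})(Ω₁) = (0.746920, -0.000000) ; Y_{4,0}(Ω₂) = (0.660541, 0.000000) ; Δ = (0.493371, 0.000000)
  [+1]  conj(Y_{4,1})(Ω₁) = (-0.162567, 0.224756) ; Y_{4,1}(Ω₂) = (-0.232719, 0.279448) ; Δ = (-0.024975, -0.097734)
  [+2]  conj(Y_{4,2})(Ω₁) = (-0.014650, -0.044444) ; Y_{4,2}(Ω₂) = (-0.015723, -0.085447) ; Δ = (-0.003567, 0.001951)
  [+3]  conj(Y_{4,3})(Ω₁) = (0.004378, 0.001392) ; Y_{4,3}(Ω₂) = (0.010420, 0.005862) ; Δ = (0.000037, 0.000040)
  [+4]  conj(Y_{4,4})(Ω₁) = (-0.000205, 0.000151) ; Y_{4,4}(Ω₂) = (-0.000865, 0.000329) ; Δ = (0.000000, -0.000000)
Σ over m = (0.436361, -0.000000); ×(4π/9) → (0.609275, -0.000000). Real part: 0.609275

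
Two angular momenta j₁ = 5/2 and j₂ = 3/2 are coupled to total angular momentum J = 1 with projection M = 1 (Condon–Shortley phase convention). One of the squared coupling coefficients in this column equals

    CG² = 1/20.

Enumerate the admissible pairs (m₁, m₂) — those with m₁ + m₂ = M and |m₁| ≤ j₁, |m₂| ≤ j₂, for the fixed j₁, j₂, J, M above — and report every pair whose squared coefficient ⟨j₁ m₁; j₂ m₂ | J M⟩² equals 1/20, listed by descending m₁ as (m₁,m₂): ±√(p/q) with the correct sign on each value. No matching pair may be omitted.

(-1/2,3/2): −√(1/20)

Admissible pairs with m₁+m₂ = M = 1: (-1/2,3/2), (1/2,1/2), (3/2,-1/2), (5/2,-3/2)
  (m₁,m₂)=(5/2,-3/2): CG² = 1/2, CG = +√(1/2)
  (m₁,m₂)=(3/2,-1/2): CG² = 3/10, CG = −√(3/10)
  (m₁,m₂)=(1/2,1/2): CG² = 3/20, CG = +√(3/20)
  (m₁,m₂)=(-1/2,3/2): CG² = 1/20, CG = −√(1/20)   ← matches the target
Pairs with CG² = 1/20: (-1/2,3/2): −√(1/20)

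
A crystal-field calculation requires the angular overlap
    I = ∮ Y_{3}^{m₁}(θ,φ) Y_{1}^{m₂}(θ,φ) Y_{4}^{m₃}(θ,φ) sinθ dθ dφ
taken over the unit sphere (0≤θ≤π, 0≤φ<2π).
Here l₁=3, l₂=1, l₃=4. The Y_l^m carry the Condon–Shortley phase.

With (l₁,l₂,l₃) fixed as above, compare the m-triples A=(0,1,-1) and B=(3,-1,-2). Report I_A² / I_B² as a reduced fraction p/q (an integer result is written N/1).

Shared (l₁,l₂,l₃)=(3,1,4): N and (l;000)² cancel in I_A²/I_B².
A: Δ = 0!·6!·2!/9! = 1/252; Racah Σ t=0..0: t=0:+1/72 = 1/72; ⇒ 3j(3 1 4; 0 1 -1)² = 5/126, sgn -1
B: Δ = 0!·6!·2!/9! = 1/252; Racah Σ t=0..0: t=0:+1/1440 = 1/1440; ⇒ 3j(3 1 4; 3 -1 -2)² = 1/252, sgn +1
I_A²/I_B² = (5/126)/(1/252) = 10/1

10/1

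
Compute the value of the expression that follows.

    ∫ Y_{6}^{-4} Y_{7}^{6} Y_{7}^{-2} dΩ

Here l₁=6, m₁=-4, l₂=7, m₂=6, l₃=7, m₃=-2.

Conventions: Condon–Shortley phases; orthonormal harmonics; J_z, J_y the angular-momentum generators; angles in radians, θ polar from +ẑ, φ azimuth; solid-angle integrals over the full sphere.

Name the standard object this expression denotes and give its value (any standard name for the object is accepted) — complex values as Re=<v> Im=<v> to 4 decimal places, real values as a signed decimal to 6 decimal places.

Gaunt coefficient, -0.147792

This is a Gaunt coefficient — the integral of a triple product of spherical harmonics over the sphere.
Checks pass: Σm=0; 20 even; l₃=7∈[1,13].
(2·6+1)(2·7+1)(2·7+1) = 2925
Δ: 6! 6! 8! / 21! → 1/2444321880
sum: t=0:+1/2612736000 t=1:−1/20736000 t=2:+1/1658880 t=3:−1/746496 t=4:+1/1658880 t=5:−1/20736000 t=6:+1/2612736000 = -1/4354560
3j²(6 7 7; 0 0 0) = Δ·Π!·Σ² = 1000/138567  (sign +1)
sum: t=5:−1/580608000 t=6:+1/174182400 = 1/248832000
3j²(6 7 7; -4 6 -2) = Δ·Π!·Σ² = 21/1615  (sign -1)
combine: 4πI² = 2925·1000/138567·21/1615 = 315000/1147619
take √, sign -1: I = -0.14779219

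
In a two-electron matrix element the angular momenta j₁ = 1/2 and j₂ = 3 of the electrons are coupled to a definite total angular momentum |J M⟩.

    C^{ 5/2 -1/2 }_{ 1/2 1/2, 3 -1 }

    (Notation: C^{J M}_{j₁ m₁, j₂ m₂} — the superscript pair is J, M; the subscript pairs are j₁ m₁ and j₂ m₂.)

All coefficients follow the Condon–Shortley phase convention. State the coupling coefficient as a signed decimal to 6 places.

j₁+j₂−J=1  J+j₁−j₂=0  J−j₁+j₂=5  j₁+j₂+J+1=7
(j₁±m₁, j₂±m₂, J±M) = (1,0,2,4,2,3)
P² = 576/7
sum k=0..0:
  [0] +1/12 = 1/12
S = 1/12
C² = P²·S² = 4/7 ; C = +0.755929

+0.755929  (= +√(4/7))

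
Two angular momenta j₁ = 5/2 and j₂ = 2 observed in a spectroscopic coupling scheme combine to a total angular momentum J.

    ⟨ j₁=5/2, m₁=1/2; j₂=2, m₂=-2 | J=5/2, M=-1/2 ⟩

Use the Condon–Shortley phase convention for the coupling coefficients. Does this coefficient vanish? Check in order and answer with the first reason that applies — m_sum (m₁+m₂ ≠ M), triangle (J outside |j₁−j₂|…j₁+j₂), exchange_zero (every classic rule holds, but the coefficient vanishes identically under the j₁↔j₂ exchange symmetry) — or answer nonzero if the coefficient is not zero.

m-sum: m₁+m₂ = 1/2+(-2) = -3/2, M = -1/2  ✗ ⇒ coefficient is 0

m_sum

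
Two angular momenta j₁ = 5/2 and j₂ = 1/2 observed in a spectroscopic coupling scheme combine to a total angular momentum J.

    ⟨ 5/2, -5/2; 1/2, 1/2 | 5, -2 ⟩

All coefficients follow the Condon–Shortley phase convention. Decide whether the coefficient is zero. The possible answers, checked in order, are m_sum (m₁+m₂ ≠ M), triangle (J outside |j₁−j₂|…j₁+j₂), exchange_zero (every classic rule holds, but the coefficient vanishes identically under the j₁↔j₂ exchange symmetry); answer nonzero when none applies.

triangle

m-sum: m₁+m₂ = -5/2+1/2 = -2, M = -2  ✓
triangle: need |j₁−j₂| ≤ J ≤ j₁+j₂, i.e. J ∈ [2, 3]; J = 5 is outside ✗ ⇒ coefficient is 0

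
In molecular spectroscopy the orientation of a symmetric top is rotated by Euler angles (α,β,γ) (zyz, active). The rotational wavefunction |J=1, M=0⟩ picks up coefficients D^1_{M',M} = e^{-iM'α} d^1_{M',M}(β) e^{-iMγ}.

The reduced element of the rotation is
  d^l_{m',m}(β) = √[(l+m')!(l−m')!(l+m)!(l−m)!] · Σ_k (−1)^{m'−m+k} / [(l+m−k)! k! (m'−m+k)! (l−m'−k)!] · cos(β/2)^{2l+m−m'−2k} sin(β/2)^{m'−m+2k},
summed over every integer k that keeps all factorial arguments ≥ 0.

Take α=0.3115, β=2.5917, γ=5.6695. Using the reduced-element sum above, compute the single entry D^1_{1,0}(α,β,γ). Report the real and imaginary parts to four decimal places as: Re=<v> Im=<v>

Re=-0.3517 Im=0.1133

Split into d^1_{1,0}(β=2.5917) × two z-phases.
With c≡cos(β/2)=0.271495 and s≡sin(β/2)=0.962440, N=[2·1·1·1]^{1/2}=1.414214
The bounds max(0,m−m')=0 and min(l+m,l−m')=0 give 1 term
  k=0: (−1)^1·1.4142/(1)·0.2715^1·0.9624^1 = -0.369531
d^1_{1,0}(2.5917) = -0.369531
Phases: e^{-i·(1)·0.3115}=+0.951875-0.306487i, e^{-i·(0)·5.6695}=+1.000000+0.000000i ⇒ D=-0.351747+0.113256i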